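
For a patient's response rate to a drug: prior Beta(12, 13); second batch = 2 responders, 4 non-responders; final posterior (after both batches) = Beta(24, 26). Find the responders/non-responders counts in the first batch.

Because Beta–binomial updating is additive in the counts, the combined data contributed (α_post−α_prior, β_post−β_prior) successes and failures.
Total across both batches: 24−12=12 responders, 26−13=13 non-responders.
Subtract the second batch: 12−2=10 responders and 13−4=9 non-responders.

10 responders and 9 non-responders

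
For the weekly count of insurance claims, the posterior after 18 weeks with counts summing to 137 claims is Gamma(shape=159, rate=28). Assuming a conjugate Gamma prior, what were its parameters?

Gamma(shape=22, rate=10)

A Gamma(α, β) prior (rate parametrization) on a Poisson rate with n observations summing to S gives posterior Gamma(α+S, β+n).
So α = 159 − 137 = 22 and β = 28 − 18 = 10.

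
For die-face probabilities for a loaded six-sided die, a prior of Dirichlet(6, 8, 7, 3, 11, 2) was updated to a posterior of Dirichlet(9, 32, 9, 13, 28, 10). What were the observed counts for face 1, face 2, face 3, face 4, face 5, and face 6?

counts (3, 24, 2, 10, 17, 8)

For a Dirichlet(α) prior with multinomial counts c, the posterior is Dirichlet(α + c) componentwise.
Counts are posterior − prior componentwise: 9−6=3, 32−8=24, 9−7=2, 13−3=10, 28−11=17, 10−2=8.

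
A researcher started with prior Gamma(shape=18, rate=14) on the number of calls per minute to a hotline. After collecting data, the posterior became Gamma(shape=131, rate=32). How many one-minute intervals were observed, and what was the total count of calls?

A Gamma(α, β) prior (rate parametrization) on a Poisson rate with n observations summing to S gives posterior Gamma(α+S, β+n).
Matching: Σxᵢ = 131 − 18 = 113 and n = 32 − 14 = 18.

n = 18 one-minute intervals with total 113 calls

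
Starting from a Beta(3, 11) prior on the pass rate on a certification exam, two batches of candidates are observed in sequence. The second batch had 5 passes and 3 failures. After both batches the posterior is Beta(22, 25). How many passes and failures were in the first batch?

14 passes and 11 failures

Because Beta–binomial updating is additive in the counts, the combined data contributed (α_post−α_prior, β_post−β_prior) successes and failures.
Total across both batches: 22−3=19 passes, 25−11=14 failures.
Subtract the second batch: 19−5=14 passes and 14−3=11 failures.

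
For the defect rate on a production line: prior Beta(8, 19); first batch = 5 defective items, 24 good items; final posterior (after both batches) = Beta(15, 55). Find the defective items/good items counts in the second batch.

Sequential conjugate updates are equivalent to a single update on the pooled data, so total successes = posterior α − prior α and total failures = posterior β − prior β.
Total across both batches: 15−8=7 defective items, 55−19=36 good items.
Subtract the first batch: 7−5=2 defective items and 36−24=12 good items.

2 defective items and 12 good items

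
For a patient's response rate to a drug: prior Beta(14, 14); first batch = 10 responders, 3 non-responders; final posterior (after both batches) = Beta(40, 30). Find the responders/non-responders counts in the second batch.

Because Beta–binomial updating is additive in the counts, the combined data contributed (α_post−α_prior, β_post−β_prior) successes and failures.
Total across both batches: 40−14=26 responders, 30−14=16 non-responders.
Subtract the first batch: 26−10=16 responders and 16−3=13 non-responders.

16 responders and 13 non-responders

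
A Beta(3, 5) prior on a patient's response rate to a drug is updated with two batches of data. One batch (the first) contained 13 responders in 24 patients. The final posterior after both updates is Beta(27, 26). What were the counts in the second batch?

11 responders and 10 non-responders

Because Beta–binomial updating is additive in the counts, the combined data contributed (α_post−α_prior, β_post−β_prior) successes and failures.
Total across both batches: 27−3=24 responders, 26−5=21 non-responders.
Subtract the first batch: 24−13=11 responders and 21−11=10 non-responders.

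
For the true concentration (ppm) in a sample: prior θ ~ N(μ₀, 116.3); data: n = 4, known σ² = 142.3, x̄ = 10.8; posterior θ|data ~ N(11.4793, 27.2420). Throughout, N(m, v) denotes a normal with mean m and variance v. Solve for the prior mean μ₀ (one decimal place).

μ₀ = 13.7

The posterior mean is a precision-weighted average: μ_n = (τ₀μ₀ + τ_data·x̄)/(τ₀+τ_data), with τ₀=1/σ₀² and τ_data=n/σ².
Here τ₀ = 1/116.3 = 0.008598 and τ_data = 4/142.3 = 0.028110, so τ_n = 0.036708.
Rearranging for μ₀: μ₀ = (μ_n·τ_n − τ_data·x̄)/τ₀ = (11.4793·0.036708 − 0.028110·10.8) / 0.008598 = 0.117794/0.008598 ≈ 13.7.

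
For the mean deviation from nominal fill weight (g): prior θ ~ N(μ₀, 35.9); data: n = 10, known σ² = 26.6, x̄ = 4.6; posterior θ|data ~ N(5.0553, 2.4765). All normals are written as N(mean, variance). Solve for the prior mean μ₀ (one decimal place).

μ₀ = 11.2

With known observation variance, the Normal–Normal posterior has precision τ_n = τ₀ + n/σ² and mean μ_n = (τ₀μ₀ + (n/σ²)x̄)/τ_n.
Here τ₀ = 1/35.9 = 0.027855 and τ_data = 10/26.6 = 0.375940, so τ_n = 0.403795.
Rearranging for μ₀: μ₀ = (μ_n·τ_n − τ_data·x̄)/τ₀ = (5.0553·0.403795 − 0.375940·4.6) / 0.027855 = 0.311981/0.027855 ≈ 11.2.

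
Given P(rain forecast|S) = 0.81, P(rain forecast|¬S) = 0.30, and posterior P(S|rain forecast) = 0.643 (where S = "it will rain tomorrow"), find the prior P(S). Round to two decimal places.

P(S) = 0.40

In odds form, posterior odds = prior odds × likelihood ratio, so prior odds = posterior odds ÷ LR.
Posterior odds = 0.643/(1−0.643) = 1.8011. LR = 0.81/0.30 = 2.7000.
Prior odds = 1.8011/2.7000 = 0.6671, so P(S) = 0.6671/(1+0.6671) ≈ 0.40.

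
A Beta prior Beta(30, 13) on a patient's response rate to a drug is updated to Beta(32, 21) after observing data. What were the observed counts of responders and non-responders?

Under Beta–binomial conjugacy the posterior parameters are (a+s, b+f).
So s = 32 − 30 = 2 and f = 21 − 13 = 8.

2 responders and 8 non-responders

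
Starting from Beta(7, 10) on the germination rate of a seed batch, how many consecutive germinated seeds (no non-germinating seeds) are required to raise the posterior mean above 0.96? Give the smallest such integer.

After k germinated seeds and 0 non-germinating seeds the posterior is Beta(7+k, 10), with mean (7+k)/(7+10+k).
Set (7+k)/(17+k) > 0.96 and solve: k > (0.96·17 − 7)/(1 − 0.96) = 233.000.
The smallest integer exceeding 233.000 is 234.

k = 234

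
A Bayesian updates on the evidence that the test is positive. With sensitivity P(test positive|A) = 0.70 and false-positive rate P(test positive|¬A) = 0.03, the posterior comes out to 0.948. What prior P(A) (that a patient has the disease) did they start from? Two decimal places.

Bayes' rule in odds form gives O(A|E) = O(A)·[P(E|A)/P(E|¬A)], hence O(A) = O(A|E)/LR.
Posterior odds = 0.948/(1−0.948) = 18.2308. LR = 0.70/0.03 = 23.3333.
Prior odds = 18.2308/23.3333 = 0.7813, so P(A) = 0.7813/(1+0.7813) ≈ 0.44.

P(A) = 0.44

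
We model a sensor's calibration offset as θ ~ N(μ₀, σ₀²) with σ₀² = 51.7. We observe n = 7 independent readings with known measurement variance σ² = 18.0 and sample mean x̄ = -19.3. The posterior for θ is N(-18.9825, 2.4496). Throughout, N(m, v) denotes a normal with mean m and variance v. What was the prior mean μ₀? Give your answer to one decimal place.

With known observation variance, the Normal–Normal posterior has precision τ_n = τ₀ + n/σ² and mean μ_n = (τ₀μ₀ + (n/σ²)x̄)/τ_n.
Here τ₀ = 1/51.7 = 0.019342 and τ_data = 7/18.0 = 0.388889, so τ_n = 0.408231.
Rearranging for μ₀: μ₀ = (μ_n·τ_n − τ_data·x̄)/τ₀ = (-18.9825·0.408231 − 0.388889·-19.3) / 0.019342 = -0.243687/0.019342 ≈ -12.6.

μ₀ = -12.6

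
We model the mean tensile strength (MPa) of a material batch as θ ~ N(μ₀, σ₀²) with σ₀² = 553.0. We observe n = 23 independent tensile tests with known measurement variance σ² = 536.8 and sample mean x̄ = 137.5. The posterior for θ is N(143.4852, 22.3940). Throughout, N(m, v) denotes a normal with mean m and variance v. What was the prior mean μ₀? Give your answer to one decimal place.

The posterior mean is a precision-weighted average: μ_n = (τ₀μ₀ + τ_data·x̄)/(τ₀+τ_data), with τ₀=1/σ₀² and τ_data=n/σ².
Here τ₀ = 1/553.0 = 0.001808 and τ_data = 23/536.8 = 0.042846, so τ_n = 0.044654.
Rearranging for μ₀: μ₀ = (μ_n·τ_n − τ_data·x̄)/τ₀ = (143.4852·0.044654 − 0.042846·137.5) / 0.001808 = 0.515863/0.001808 ≈ 285.3.

μ₀ = 285.3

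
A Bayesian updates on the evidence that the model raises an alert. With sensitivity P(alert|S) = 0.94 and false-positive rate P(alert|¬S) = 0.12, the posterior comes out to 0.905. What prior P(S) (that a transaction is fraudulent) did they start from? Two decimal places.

P(S) = 0.55

Bayes' rule in odds form gives O(S|E) = O(S)·[P(E|S)/P(E|¬S)], hence O(S) = O(S|E)/LR.
Posterior odds = 0.905/(1−0.905) = 9.5263. LR = 0.94/0.12 = 7.8333.
Prior odds = 9.5263/7.8333 = 1.2161, so P(S) = 1.2161/(1+1.2161) ≈ 0.55.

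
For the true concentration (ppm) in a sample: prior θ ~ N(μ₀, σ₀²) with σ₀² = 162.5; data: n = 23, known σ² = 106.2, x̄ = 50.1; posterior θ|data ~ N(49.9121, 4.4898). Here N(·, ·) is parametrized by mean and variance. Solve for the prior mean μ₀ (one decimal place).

The posterior mean is a precision-weighted average: μ_n = (τ₀μ₀ + τ_data·x̄)/(τ₀+τ_data), with τ₀=1/σ₀² and τ_data=n/σ².
Here τ₀ = 1/162.5 = 0.006154 and τ_data = 23/106.2 = 0.216573, so τ_n = 0.222727.
Rearranging for μ₀: μ₀ = (μ_n·τ_n − τ_data·x̄)/τ₀ = (49.9121·0.222727 − 0.216573·50.1) / 0.006154 = 0.266465/0.006154 ≈ 43.3.

μ₀ = 43.3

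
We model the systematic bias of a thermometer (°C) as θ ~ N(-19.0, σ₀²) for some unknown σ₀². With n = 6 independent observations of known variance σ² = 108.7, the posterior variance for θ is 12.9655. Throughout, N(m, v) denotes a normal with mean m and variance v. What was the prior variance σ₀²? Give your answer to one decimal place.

Posterior precision equals prior precision plus data precision: 1/σ_n² = 1/σ₀² + n/σ².
So 1/σ₀² = 1/12.9655 − 6/108.7 = 0.077128 − 0.055198 = 0.021930.
Hence σ₀² = 1/0.021930 ≈ 45.6.

σ₀² = 45.6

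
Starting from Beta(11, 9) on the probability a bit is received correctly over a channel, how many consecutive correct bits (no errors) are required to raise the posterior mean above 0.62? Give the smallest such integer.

After k correct bits and 0 errors the posterior is Beta(11+k, 9), with mean (11+k)/(11+9+k).
Set (11+k)/(20+k) > 0.62 and solve: k > (0.62·20 − 11)/(1 − 0.62) = 3.684.
The smallest integer exceeding 3.684 is 4, and checking k=4: (15)/(24) = 0.6250 > 0.62.

k = 4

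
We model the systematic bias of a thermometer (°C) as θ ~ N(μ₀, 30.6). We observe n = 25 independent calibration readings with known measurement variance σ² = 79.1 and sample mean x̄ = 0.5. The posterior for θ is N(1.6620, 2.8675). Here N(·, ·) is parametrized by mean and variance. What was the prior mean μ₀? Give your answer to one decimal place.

The posterior mean is a precision-weighted average: μ_n = (τ₀μ₀ + τ_data·x̄)/(τ₀+τ_data), with τ₀=1/σ₀² and τ_data=n/σ².
Here τ₀ = 1/30.6 = 0.032680 and τ_data = 25/79.1 = 0.316056, so τ_n = 0.348736.
Rearranging for μ₀: μ₀ = (μ_n·τ_n − τ_data·x̄)/τ₀ = (1.6620·0.348736 − 0.316056·0.5) / 0.032680 = 0.421571/0.032680 ≈ 12.9.

μ₀ = 12.9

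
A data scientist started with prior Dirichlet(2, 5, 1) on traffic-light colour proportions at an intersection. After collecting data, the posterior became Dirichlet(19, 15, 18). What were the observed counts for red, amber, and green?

counts (17, 10, 17)

For a Dirichlet(α) prior with multinomial counts c, the posterior is Dirichlet(α + c) componentwise.
Counts are posterior − prior componentwise: 19−2=17, 15−5=10, 18−1=17.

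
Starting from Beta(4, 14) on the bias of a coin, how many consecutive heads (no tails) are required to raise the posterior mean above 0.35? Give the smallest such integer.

k = 4

After k heads and 0 tails the posterior is Beta(4+k, 14), with mean (4+k)/(4+14+k).
Set (4+k)/(18+k) > 0.35 and solve: k > (0.35·18 − 4)/(1 − 0.35) = 3.538.
The smallest integer exceeding 3.538 is 4.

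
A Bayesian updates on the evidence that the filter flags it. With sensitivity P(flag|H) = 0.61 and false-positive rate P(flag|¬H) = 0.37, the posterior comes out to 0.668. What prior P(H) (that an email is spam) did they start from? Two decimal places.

Bayes' rule in odds form gives O(H|E) = O(H)·[P(E|H)/P(E|¬H)], hence O(H) = O(H|E)/LR.
Posterior odds = 0.668/(1−0.668) = 2.0120. LR = 0.61/0.37 = 1.6486.
Prior odds = 2.0120/1.6486 = 1.2204, so P(H) = 1.2204/(1+1.2204) ≈ 0.55.

P(H) = 0.55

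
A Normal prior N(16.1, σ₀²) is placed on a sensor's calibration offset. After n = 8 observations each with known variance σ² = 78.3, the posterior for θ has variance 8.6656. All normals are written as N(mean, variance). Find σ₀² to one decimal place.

For the Normal–Normal model with known σ², precisions add: τ_n = τ₀ + n/σ².
So 1/σ₀² = 1/8.6656 − 8/78.3 = 0.115399 − 0.102171 = 0.013228.
Hence σ₀² = 1/0.013228 ≈ 75.6.

σ₀² = 75.6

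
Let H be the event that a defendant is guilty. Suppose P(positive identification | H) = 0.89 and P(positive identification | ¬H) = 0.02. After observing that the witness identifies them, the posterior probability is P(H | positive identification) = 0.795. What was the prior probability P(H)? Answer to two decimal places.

P(H) = 0.08

In odds form, posterior odds = prior odds × likelihood ratio, so prior odds = posterior odds ÷ LR.
Posterior odds = 0.795/(1−0.795) = 3.8780. LR = 0.89/0.02 = 44.5000.
Prior odds = 3.8780/44.5000 = 0.0871, so P(H) = 0.0871/(1+0.0871) ≈ 0.08.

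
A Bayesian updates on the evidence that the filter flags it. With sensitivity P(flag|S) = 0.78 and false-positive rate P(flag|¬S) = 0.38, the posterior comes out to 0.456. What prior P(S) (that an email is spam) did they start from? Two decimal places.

P(S) = 0.29

In odds form, posterior odds = prior odds × likelihood ratio, so prior odds = posterior odds ÷ LR.
Posterior odds = 0.456/(1−0.456) = 0.8382. LR = 0.78/0.38 = 2.0526.
Prior odds = 0.8382/2.0526 = 0.4084, so P(S) = 0.4084/(1+0.4084) ≈ 0.29.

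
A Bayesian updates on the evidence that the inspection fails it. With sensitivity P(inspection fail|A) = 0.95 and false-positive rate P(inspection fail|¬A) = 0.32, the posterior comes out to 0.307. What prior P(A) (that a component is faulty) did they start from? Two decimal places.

P(A) = 0.13

In odds form, posterior odds = prior odds × likelihood ratio, so prior odds = posterior odds ÷ LR.
Posterior odds = 0.307/(1−0.307) = 0.4430. LR = 0.95/0.32 = 2.9688.
Prior odds = 0.4430/2.9688 = 0.1492, so P(A) = 0.1492/(1+0.1492) ≈ 0.13.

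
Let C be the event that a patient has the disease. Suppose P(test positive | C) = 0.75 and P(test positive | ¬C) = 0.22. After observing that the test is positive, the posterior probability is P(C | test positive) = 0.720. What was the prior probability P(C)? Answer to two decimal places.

Bayes' rule in odds form gives O(C|E) = O(C)·[P(E|C)/P(E|¬C)], hence O(C) = O(C|E)/LR.
Posterior odds = 0.720/(1−0.720) = 2.5714. LR = 0.75/0.22 = 3.4091.
Prior odds = 2.5714/3.4091 = 0.7543, so P(C) = 0.7543/(1+0.7543) ≈ 0.43.

P(C) = 0.43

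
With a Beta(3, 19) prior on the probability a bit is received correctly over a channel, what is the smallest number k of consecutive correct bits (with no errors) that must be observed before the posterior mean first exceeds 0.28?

k = 5

After k correct bits and 0 errors the posterior is Beta(3+k, 19), with mean (3+k)/(3+19+k).
Set (3+k)/(22+k) > 0.28 and solve: k > (0.28·22 − 3)/(1 − 0.28) = 4.389.
The smallest integer exceeding 4.389 is 5, and checking k=5: (8)/(27) = 0.2963 > 0.28.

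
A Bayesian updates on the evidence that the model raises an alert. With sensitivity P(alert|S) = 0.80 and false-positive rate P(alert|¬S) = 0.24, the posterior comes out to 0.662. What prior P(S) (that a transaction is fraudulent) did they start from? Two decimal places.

Bayes' rule in odds form gives O(S|E) = O(S)·[P(E|S)/P(E|¬S)], hence O(S) = O(S|E)/LR.
Posterior odds = 0.662/(1−0.662) = 1.9586. LR = 0.80/0.24 = 3.3333.
Prior odds = 1.9586/3.3333 = 0.5876, so P(S) = 0.5876/(1+0.5876) ≈ 0.37.

P(S) = 0.37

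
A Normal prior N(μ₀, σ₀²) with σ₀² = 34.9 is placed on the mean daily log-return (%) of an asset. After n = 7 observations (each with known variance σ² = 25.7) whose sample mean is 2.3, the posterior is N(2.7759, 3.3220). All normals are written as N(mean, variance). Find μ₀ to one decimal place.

With known observation variance, the Normal–Normal posterior has precision τ_n = τ₀ + n/σ² and mean μ_n = (τ₀μ₀ + (n/σ²)x̄)/τ_n.
Here τ₀ = 1/34.9 = 0.028653 and τ_data = 7/25.7 = 0.272374, so τ_n = 0.301027.
Rearranging for μ₀: μ₀ = (μ_n·τ_n − τ_data·x̄)/τ₀ = (2.7759·0.301027 − 0.272374·2.3) / 0.028653 = 0.209161/0.028653 ≈ 7.3.

μ₀ = 7.3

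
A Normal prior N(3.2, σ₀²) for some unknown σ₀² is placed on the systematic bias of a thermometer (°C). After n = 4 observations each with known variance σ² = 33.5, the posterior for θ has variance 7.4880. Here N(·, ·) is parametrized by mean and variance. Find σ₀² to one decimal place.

For the Normal–Normal model with known σ², precisions add: τ_n = τ₀ + n/σ².
So 1/σ₀² = 1/7.4880 − 4/33.5 = 0.133547 − 0.119403 = 0.014144.
Hence σ₀² = 1/0.014144 ≈ 70.7.

σ₀² = 70.7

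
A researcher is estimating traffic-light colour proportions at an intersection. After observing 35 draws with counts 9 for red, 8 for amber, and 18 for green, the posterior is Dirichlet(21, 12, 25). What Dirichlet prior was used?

Dirichlet(12, 4, 7)

For a Dirichlet(α) prior with multinomial counts c, the posterior is Dirichlet(α + c) componentwise.
Subtract each count from the matching posterior parameter: 21−9=12, 12−8=4, 25−18=7.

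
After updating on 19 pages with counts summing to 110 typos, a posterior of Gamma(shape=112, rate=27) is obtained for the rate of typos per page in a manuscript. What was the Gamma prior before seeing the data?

Gamma(shape=2, rate=8)

Gamma–Poisson conjugacy: posterior shape = α + Σxᵢ, posterior rate = β + n.
So α = 112 − 110 = 2 and β = 27 − 19 = 8.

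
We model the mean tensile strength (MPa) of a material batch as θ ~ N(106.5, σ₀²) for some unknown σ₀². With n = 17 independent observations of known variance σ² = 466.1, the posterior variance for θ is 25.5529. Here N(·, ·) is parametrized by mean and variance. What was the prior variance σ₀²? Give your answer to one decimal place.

For the Normal–Normal model with known σ², precisions add: τ_n = τ₀ + n/σ².
So 1/σ₀² = 1/25.5529 − 17/466.1 = 0.039135 − 0.036473 = 0.002662.
Hence σ₀² = 1/0.002662 ≈ 375.7.

σ₀² = 375.7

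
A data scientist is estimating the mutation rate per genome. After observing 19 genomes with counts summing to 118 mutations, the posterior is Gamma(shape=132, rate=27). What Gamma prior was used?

Gamma–Poisson conjugacy: posterior shape = α + Σxᵢ, posterior rate = β + n.
So α = 132 − 118 = 14 and β = 27 − 19 = 8.

Gamma(shape=14, rate=8)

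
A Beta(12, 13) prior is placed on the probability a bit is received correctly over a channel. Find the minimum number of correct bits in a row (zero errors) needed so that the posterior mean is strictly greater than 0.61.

k = 9

After k correct bits and 0 errors the posterior is Beta(12+k, 13), with mean (12+k)/(12+13+k).
Set (12+k)/(25+k) > 0.61 and solve: k > (0.61·25 − 12)/(1 − 0.61) = 8.333.
The smallest integer exceeding 8.333 is 9.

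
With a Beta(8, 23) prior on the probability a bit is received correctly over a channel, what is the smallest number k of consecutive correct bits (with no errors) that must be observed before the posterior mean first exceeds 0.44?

After k correct bits and 0 errors the posterior is Beta(8+k, 23), with mean (8+k)/(8+23+k).
Set (8+k)/(31+k) > 0.44 and solve: k > (0.44·31 − 8)/(1 − 0.44) = 10.071.
The smallest integer exceeding 10.071 is 11.

k = 11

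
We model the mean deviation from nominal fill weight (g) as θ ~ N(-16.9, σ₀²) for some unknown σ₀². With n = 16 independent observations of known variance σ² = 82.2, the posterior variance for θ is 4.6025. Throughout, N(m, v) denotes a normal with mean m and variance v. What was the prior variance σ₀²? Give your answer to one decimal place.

σ₀² = 44.2

Posterior precision equals prior precision plus data precision: 1/σ_n² = 1/σ₀² + n/σ².
So 1/σ₀² = 1/4.6025 − 16/82.2 = 0.217273 − 0.194647 = 0.022626.
Hence σ₀² = 1/0.022626 ≈ 44.2.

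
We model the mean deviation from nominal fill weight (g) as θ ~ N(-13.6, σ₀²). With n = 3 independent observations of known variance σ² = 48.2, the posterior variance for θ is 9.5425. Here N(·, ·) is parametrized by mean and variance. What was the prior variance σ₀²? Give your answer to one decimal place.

σ₀² = 23.5

For the Normal–Normal model with known σ², precisions add: τ_n = τ₀ + n/σ².
So 1/σ₀² = 1/9.5425 − 3/48.2 = 0.104794 − 0.062241 = 0.042553.
Hence σ₀² = 1/0.042553 ≈ 23.5.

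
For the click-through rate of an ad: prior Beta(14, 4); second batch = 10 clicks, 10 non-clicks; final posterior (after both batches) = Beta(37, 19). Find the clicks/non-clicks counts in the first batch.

13 clicks and 5 non-clicks

Because Beta–binomial updating is additive in the counts, the combined data contributed (α_post−α_prior, β_post−β_prior) successes and failures.
Total across both batches: 37−14=23 clicks, 19−4=15 non-clicks.
Subtract the second batch: 23−10=13 clicks and 15−10=5 non-clicks.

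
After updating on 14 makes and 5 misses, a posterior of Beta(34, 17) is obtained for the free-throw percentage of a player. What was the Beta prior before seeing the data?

Beta(20, 12)

A Beta(a, b) prior with s successes and f failures in binomial data gives a Beta(a+s, b+f) posterior.
Subtract the data counts: 34−14=20, 17−5=12.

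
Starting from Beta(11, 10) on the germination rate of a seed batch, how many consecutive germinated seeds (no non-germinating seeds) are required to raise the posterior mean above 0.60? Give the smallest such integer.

k = 5

After k germinated seeds and 0 non-germinating seeds the posterior is Beta(11+k, 10), with mean (11+k)/(11+10+k).
Set (11+k)/(21+k) > 0.60 and solve: k > (0.60·21 − 11)/(1 − 0.60) = 4.000.
The smallest integer exceeding 4.000 is 5.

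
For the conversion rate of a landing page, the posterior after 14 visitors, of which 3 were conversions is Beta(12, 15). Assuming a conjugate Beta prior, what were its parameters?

Under Beta–binomial conjugacy the posterior parameters are (α+s, β+f).
Subtract the data counts: 12−3=9, 15−11=4.

Beta(9, 4)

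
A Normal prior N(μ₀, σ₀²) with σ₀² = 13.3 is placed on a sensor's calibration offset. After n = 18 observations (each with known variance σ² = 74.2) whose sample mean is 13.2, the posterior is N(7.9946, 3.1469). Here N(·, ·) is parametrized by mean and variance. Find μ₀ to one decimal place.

The posterior mean is a precision-weighted average: μ_n = (τ₀μ₀ + τ_data·x̄)/(τ₀+τ_data), with τ₀=1/σ₀² and τ_data=n/σ².
Here τ₀ = 1/13.3 = 0.075188 and τ_data = 18/74.2 = 0.242588, so τ_n = 0.317776.
Rearranging for μ₀: μ₀ = (μ_n·τ_n − τ_data·x̄)/τ₀ = (7.9946·0.317776 − 0.242588·13.2) / 0.075188 = -0.661670/0.075188 ≈ -8.8.

μ₀ = -8.8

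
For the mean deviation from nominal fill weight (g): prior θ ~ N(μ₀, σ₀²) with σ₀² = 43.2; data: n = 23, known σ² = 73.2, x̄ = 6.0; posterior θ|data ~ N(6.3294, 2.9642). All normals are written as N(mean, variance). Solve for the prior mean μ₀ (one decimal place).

μ₀ = 10.8

The posterior mean is a precision-weighted average: μ_n = (τ₀μ₀ + τ_data·x̄)/(τ₀+τ_data), with τ₀=1/σ₀² and τ_data=n/σ².
Here τ₀ = 1/43.2 = 0.023148 and τ_data = 23/73.2 = 0.314208, so τ_n = 0.337356.
Rearranging for μ₀: μ₀ = (μ_n·τ_n − τ_data·x̄)/τ₀ = (6.3294·0.337356 − 0.314208·6.0) / 0.023148 = 0.250013/0.023148 ≈ 10.8.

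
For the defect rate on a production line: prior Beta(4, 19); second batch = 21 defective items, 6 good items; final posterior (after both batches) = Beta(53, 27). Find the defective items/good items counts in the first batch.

28 defective items and 2 good items

Because Beta–binomial updating is additive in the counts, the combined data contributed (α_post−α_prior, β_post−β_prior) successes and failures.
Total across both batches: 53−4=49 defective items, 27−19=8 good items.
Subtract the second batch: 49−21=28 defective items and 8−6=2 good items.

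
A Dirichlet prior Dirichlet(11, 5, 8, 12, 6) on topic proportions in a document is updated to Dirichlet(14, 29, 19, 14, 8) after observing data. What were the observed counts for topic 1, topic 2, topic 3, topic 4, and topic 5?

counts (3, 24, 11, 2, 2)

For a Dirichlet(α) prior with multinomial counts c, the posterior is Dirichlet(α + c) componentwise.
Counts are posterior − prior componentwise: 14−11=3, 29−5=24, 19−8=11, 14−12=2, 8−6=2.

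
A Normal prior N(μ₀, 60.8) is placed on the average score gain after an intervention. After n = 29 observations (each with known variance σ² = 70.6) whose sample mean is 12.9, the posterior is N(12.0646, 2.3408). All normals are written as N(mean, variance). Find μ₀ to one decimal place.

μ₀ = -8.8

With known observation variance, the Normal–Normal posterior has precision τ_n = τ₀ + n/σ² and mean μ_n = (τ₀μ₀ + (n/σ²)x̄)/τ_n.
Here τ₀ = 1/60.8 = 0.016447 and τ_data = 29/70.6 = 0.410765, so τ_n = 0.427212.
Rearranging for μ₀: μ₀ = (μ_n·τ_n − τ_data·x̄)/τ₀ = (12.0646·0.427212 − 0.410765·12.9) / 0.016447 = -0.144727/0.016447 ≈ -8.8.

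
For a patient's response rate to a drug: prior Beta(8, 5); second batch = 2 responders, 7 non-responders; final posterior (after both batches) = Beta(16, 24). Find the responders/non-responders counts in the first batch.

6 responders and 12 non-responders

Sequential conjugate updates are equivalent to a single update on the pooled data, so total successes = posterior α − prior α and total failures = posterior β − prior β.
Total across both batches: 16−8=8 responders, 24−5=19 non-responders.
Subtract the second batch: 8−2=6 responders and 19−7=12 non-responders.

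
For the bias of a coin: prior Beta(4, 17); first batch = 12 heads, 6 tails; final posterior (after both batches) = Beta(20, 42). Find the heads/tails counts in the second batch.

Sequential conjugate updates are equivalent to a single update on the pooled data, so total successes = posterior α − prior α and total failures = posterior β − prior β.
Total across both batches: 20−4=16 heads, 42−17=25 tails.
Subtract the first batch: 16−12=4 heads and 25−6=19 tails.

4 heads and 19 tails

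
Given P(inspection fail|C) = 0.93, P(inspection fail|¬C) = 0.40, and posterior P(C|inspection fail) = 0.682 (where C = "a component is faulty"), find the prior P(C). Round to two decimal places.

In odds form, posterior odds = prior odds × likelihood ratio, so prior odds = posterior odds ÷ LR.
Posterior odds = 0.682/(1−0.682) = 2.1447. LR = 0.93/0.40 = 2.3250.
Prior odds = 2.1447/2.3250 = 0.9225, so P(C) = 0.9225/(1+0.9225) ≈ 0.48.

P(C) = 0.48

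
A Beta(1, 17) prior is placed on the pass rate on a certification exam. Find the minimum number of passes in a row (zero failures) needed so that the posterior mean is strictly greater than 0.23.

k = 5

After k passes and 0 failures the posterior is Beta(1+k, 17), with mean (1+k)/(1+17+k).
Set (1+k)/(18+k) > 0.23 and solve: k > (0.23·18 − 1)/(1 − 0.23) = 4.078.
The smallest integer exceeding 4.078 is 5.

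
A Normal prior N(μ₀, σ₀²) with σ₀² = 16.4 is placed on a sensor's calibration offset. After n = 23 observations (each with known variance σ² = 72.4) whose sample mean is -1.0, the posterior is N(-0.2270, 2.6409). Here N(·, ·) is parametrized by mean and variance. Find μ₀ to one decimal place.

μ₀ = 3.8

With known observation variance, the Normal–Normal posterior has precision τ_n = τ₀ + n/σ² and mean μ_n = (τ₀μ₀ + (n/σ²)x̄)/τ_n.
Here τ₀ = 1/16.4 = 0.060976 and τ_data = 23/72.4 = 0.317680, so τ_n = 0.378656.
Rearranging for μ₀: μ₀ = (μ_n·τ_n − τ_data·x̄)/τ₀ = (-0.2270·0.378656 − 0.317680·-1.0) / 0.060976 = 0.231725/0.060976 ≈ 3.8.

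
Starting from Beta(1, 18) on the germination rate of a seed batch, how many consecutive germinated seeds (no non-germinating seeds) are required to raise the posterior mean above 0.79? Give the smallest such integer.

k = 67

After k germinated seeds and 0 non-germinating seeds the posterior is Beta(1+k, 18), with mean (1+k)/(1+18+k).
Set (1+k)/(19+k) > 0.79 and solve: k > (0.79·19 − 1)/(1 − 0.79) = 66.714.
The smallest integer exceeding 66.714 is 67.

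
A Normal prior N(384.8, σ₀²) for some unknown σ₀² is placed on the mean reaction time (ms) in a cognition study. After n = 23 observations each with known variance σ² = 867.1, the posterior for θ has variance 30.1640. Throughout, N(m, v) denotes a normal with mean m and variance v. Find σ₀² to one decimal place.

For the Normal–Normal model with known σ², precisions add: τ_n = τ₀ + n/σ².
So 1/σ₀² = 1/30.1640 − 23/867.1 = 0.033152 − 0.026525 = 0.006627.
Hence σ₀² = 1/0.006627 ≈ 150.9.

σ₀² = 150.9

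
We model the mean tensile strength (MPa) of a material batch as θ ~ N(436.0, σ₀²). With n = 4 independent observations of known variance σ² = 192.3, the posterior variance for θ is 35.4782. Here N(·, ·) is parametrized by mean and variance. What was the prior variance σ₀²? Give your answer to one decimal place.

Posterior precision equals prior precision plus data precision: 1/σ_n² = 1/σ₀² + n/σ².
So 1/σ₀² = 1/35.4782 − 4/192.3 = 0.028186 − 0.020801 = 0.007385.
Hence σ₀² = 1/0.007385 ≈ 135.4.

σ₀² = 135.4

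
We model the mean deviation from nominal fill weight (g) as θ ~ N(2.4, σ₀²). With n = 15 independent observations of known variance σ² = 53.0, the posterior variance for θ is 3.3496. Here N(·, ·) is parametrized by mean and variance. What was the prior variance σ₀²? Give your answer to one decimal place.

For the Normal–Normal model with known σ², precisions add: τ_n = τ₀ + n/σ².
So 1/σ₀² = 1/3.3496 − 15/53.0 = 0.298543 − 0.283019 = 0.015524.
Hence σ₀² = 1/0.015524 ≈ 64.4.

σ₀² = 64.4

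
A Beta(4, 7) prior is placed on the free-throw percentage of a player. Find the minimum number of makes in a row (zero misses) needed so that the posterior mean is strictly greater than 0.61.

k = 7

After k makes and 0 misses the posterior is Beta(4+k, 7), with mean (4+k)/(4+7+k).
Set (4+k)/(11+k) > 0.61 and solve: k > (0.61·11 − 4)/(1 − 0.61) = 6.949.
The smallest integer exceeding 6.949 is 7, and checking k=7: (11)/(18) = 0.6111 > 0.61.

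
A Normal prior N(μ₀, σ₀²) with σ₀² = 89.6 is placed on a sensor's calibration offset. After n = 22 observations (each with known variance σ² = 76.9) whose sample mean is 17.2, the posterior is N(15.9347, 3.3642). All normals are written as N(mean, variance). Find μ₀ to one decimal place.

μ₀ = -16.5

With known observation variance, the Normal–Normal posterior has precision τ_n = τ₀ + n/σ² and mean μ_n = (τ₀μ₀ + (n/σ²)x̄)/τ_n.
Here τ₀ = 1/89.6 = 0.011161 and τ_data = 22/76.9 = 0.286086, so τ_n = 0.297247.
Rearranging for μ₀: μ₀ = (μ_n·τ_n − τ_data·x̄)/τ₀ = (15.9347·0.297247 − 0.286086·17.2) / 0.011161 = -0.184137/0.011161 ≈ -16.5.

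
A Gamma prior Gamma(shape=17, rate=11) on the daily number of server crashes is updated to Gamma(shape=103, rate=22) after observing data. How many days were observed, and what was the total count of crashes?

n = 11 days with total 86 crashes

Gamma–Poisson conjugacy: posterior shape = α + Σxᵢ, posterior rate = β + n.
Matching: Σxᵢ = 103 − 17 = 86 and n = 22 − 11 = 11.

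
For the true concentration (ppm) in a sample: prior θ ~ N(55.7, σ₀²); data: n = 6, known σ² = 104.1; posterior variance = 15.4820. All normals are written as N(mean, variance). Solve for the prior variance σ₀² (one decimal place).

For the Normal–Normal model with known σ², precisions add: τ_n = τ₀ + n/σ².
So 1/σ₀² = 1/15.4820 − 6/104.1 = 0.064591 − 0.057637 = 0.006954.
Hence σ₀² = 1/0.006954 ≈ 143.8.

σ₀² = 143.8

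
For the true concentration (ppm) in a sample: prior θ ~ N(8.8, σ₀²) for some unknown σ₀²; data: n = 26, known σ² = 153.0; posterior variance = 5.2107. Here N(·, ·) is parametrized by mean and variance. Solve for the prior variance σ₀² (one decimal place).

For the Normal–Normal model with known σ², precisions add: τ_n = τ₀ + n/σ².
So 1/σ₀² = 1/5.2107 − 26/153.0 = 0.191913 − 0.169935 = 0.021978.
Hence σ₀² = 1/0.021978 ≈ 45.5.

σ₀² = 45.5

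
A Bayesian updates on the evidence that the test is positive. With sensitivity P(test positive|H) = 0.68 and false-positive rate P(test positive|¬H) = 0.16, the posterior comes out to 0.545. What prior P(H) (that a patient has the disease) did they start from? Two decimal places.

Bayes' rule in odds form gives O(H|E) = O(H)·[P(E|H)/P(E|¬H)], hence O(H) = O(H|E)/LR.
Posterior odds = 0.545/(1−0.545) = 1.1978. LR = 0.68/0.16 = 4.2500.
Prior odds = 1.1978/4.2500 = 0.2818, so P(H) = 0.2818/(1+0.2818) ≈ 0.22.

P(H) = 0.22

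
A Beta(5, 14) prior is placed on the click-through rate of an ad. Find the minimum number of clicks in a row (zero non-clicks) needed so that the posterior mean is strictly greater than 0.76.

k = 40

After k clicks and 0 non-clicks the posterior is Beta(5+k, 14), with mean (5+k)/(5+14+k).
Set (5+k)/(19+k) > 0.76 and solve: k > (0.76·19 − 5)/(1 − 0.76) = 39.333.
The smallest integer exceeding 39.333 is 40, and checking k=40: (45)/(59) = 0.7627 > 0.76.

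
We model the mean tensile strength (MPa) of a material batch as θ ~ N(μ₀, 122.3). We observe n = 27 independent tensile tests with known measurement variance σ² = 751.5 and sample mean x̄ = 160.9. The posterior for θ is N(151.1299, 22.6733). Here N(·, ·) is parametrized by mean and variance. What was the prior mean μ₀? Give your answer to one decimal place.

The posterior mean is a precision-weighted average: μ_n = (τ₀μ₀ + τ_data·x̄)/(τ₀+τ_data), with τ₀=1/σ₀² and τ_data=n/σ².
Here τ₀ = 1/122.3 = 0.008177 and τ_data = 27/751.5 = 0.035928, so τ_n = 0.044105.
Rearranging for μ₀: μ₀ = (μ_n·τ_n − τ_data·x̄)/τ₀ = (151.1299·0.044105 − 0.035928·160.9) / 0.008177 = 0.884769/0.008177 ≈ 108.2.

μ₀ = 108.2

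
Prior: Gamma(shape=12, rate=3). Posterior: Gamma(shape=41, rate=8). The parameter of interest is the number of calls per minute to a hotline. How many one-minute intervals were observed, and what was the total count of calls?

Gamma–Poisson conjugacy: posterior shape = α + Σxᵢ, posterior rate = β + n.
Matching: Σxᵢ = 41 − 12 = 29 and n = 8 − 3 = 5.

n = 5 one-minute intervals with total 29 calls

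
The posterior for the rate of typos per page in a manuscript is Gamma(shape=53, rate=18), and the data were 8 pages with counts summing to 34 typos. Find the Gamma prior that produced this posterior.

A Gamma(α, β) prior (rate parametrization) on a Poisson rate with n observations summing to S gives posterior Gamma(α+S, β+n).
So α = 53 − 34 = 19 and β = 18 − 8 = 10.

Gamma(shape=19, rate=10)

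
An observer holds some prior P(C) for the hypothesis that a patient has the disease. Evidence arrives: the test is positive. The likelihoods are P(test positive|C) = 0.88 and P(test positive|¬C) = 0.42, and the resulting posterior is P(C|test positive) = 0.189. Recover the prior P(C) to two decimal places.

Bayes' rule in odds form gives O(C|E) = O(C)·[P(E|C)/P(E|¬C)], hence O(C) = O(C|E)/LR.
Posterior odds = 0.189/(1−0.189) = 0.2330. LR = 0.88/0.42 = 2.0952.
Prior odds = 0.2330/2.0952 = 0.1112, so P(C) = 0.1112/(1+0.1112) ≈ 0.10.

P(C) = 0.10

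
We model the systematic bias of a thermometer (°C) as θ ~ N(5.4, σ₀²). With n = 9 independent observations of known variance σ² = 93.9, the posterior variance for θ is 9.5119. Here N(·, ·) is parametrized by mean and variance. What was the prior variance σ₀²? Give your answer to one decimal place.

σ₀² = 107.7

Posterior precision equals prior precision plus data precision: 1/σ_n² = 1/σ₀² + n/σ².
So 1/σ₀² = 1/9.5119 − 9/93.9 = 0.105131 − 0.095847 = 0.009284.
Hence σ₀² = 1/0.009284 ≈ 107.7.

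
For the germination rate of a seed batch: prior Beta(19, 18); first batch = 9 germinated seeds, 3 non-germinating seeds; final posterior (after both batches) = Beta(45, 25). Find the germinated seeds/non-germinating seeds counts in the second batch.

17 germinated seeds and 4 non-germinating seeds

Because Beta–binomial updating is additive in the counts, the combined data contributed (α_post−α_prior, β_post−β_prior) successes and failures.
Total across both batches: 45−19=26 germinated seeds, 25−18=7 non-germinating seeds.
Subtract the first batch: 26−9=17 germinated seeds and 7−3=4 non-germinating seeds.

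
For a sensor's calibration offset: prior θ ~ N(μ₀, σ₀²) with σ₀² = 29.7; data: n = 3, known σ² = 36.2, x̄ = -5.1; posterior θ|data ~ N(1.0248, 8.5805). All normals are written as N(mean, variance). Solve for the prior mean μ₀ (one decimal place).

With known observation variance, the Normal–Normal posterior has precision τ_n = τ₀ + n/σ² and mean μ_n = (τ₀μ₀ + (n/σ²)x̄)/τ_n.
Here τ₀ = 1/29.7 = 0.033670 and τ_data = 3/36.2 = 0.082873, so τ_n = 0.116543.
Rearranging for μ₀: μ₀ = (μ_n·τ_n − τ_data·x̄)/τ₀ = (1.0248·0.116543 − 0.082873·-5.1) / 0.033670 = 0.542086/0.033670 ≈ 16.1.

μ₀ = 16.1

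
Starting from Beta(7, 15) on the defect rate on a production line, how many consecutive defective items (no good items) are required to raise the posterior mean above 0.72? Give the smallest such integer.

After k defective items and 0 good items the posterior is Beta(7+k, 15), with mean (7+k)/(7+15+k).
Set (7+k)/(22+k) > 0.72 and solve: k > (0.72·22 − 7)/(1 − 0.72) = 31.571.
The smallest integer exceeding 31.571 is 32, and checking k=32: (39)/(54) = 0.7222 > 0.72.

k = 32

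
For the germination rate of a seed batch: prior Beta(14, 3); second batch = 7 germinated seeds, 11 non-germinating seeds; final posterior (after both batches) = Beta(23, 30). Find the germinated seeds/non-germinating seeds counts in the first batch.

2 germinated seeds and 16 non-germinating seeds

Sequential conjugate updates are equivalent to a single update on the pooled data, so total successes = posterior α − prior α and total failures = posterior β − prior β.
Total across both batches: 23−14=9 germinated seeds, 30−3=27 non-germinating seeds.
Subtract the second batch: 9−7=2 germinated seeds and 27−11=16 non-germinating seeds.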